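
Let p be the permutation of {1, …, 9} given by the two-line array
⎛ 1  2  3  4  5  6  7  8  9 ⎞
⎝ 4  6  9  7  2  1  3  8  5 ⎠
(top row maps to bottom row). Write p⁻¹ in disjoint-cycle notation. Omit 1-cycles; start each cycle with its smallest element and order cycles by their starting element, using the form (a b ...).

The cycle decomposition of p is (1 4 7 3 9 5 2 6).
Reversing each cycle (and rotating so the smallest element leads) gives p⁻¹ = (1 6 2 5 9 3 7 4).

(1 6 2 5 9 3 7 4)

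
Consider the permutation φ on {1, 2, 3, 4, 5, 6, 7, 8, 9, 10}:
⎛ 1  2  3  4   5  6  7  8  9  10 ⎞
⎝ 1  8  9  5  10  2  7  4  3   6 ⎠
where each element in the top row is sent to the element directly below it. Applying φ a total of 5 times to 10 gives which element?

Tracing 10 → 6 → … returns to 10 after 6 steps, so 10 lies in a 6-cycle (2, 8, 4, 5, 10, 6).
Stepping 5 places around the cycle: 10 → 6 → 2 → 8 → 4 → 5.

5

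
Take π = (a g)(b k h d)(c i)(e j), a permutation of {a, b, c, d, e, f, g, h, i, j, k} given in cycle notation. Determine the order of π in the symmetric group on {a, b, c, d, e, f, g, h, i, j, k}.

The cycle type of π is (4, 2, 2, 2, 1).
The order is lcm(4, 2, 2, 2) = 4.

4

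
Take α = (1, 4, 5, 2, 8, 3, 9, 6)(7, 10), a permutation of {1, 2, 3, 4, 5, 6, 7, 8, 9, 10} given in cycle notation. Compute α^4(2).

2 lies in the 8-cycle (1, 4, 5, 2, 8, 3, 9, 6).
Stepping 4 places around the cycle: 2 → 8 → 3 → 9 → 6.

6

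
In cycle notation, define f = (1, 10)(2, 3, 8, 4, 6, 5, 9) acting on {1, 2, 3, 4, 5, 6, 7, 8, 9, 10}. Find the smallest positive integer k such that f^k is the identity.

14

The disjoint cycles have lengths 7, 2, 1.
The order is lcm(7, 2) = 14.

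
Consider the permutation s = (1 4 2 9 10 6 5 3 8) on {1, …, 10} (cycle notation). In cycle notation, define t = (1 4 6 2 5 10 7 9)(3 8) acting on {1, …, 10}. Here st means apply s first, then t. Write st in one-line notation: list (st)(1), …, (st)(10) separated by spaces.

(st)(x) = t(s(x)). Computing each image: t(s(1)) = t(4) = 6, t(s(2)) = t(9) = 1, t(s(3)) = t(8) = 3, t(s(4)) = t(2) = 5, t(s(5)) = t(3) = 8, t(s(6)) = t(5) = 10, t(s(7)) = t(7) = 9, t(s(8)) = t(1) = 4, t(s(9)) = t(10) = 7, t(s(10)) = t(6) = 2.
Hence st = [6 1 3 5 8 10 9 4 7 2].

6 1 3 5 8 10 9 4 7 2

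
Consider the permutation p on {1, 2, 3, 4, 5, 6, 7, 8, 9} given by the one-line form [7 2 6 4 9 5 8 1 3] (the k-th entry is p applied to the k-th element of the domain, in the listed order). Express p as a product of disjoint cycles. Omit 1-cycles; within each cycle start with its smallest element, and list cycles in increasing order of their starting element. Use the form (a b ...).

From 1: 1 → 7 → 8 → 1, closing the cycle (1 7 8).
Repeating from the next unused element and collecting all non-trivial cycles gives (1 7 8)(3 6 5 9).

(1 7 8)(3 6 5 9)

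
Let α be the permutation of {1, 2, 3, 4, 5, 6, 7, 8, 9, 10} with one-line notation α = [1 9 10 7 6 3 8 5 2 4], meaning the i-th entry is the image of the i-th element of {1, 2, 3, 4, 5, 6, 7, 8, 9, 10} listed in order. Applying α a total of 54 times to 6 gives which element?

8

Tracing 6 → 3 → … returns to 6 after 7 steps, so 6 lies in a 7-cycle (3, 10, 4, 7, 8, 5, 6).
Since the cycle has length 7, α^54 acts on it the same as α^5 (54 mod 7 = 5).
Advancing 5 steps from 6: 6 → 3 → 10 → 4 → 7 → 8.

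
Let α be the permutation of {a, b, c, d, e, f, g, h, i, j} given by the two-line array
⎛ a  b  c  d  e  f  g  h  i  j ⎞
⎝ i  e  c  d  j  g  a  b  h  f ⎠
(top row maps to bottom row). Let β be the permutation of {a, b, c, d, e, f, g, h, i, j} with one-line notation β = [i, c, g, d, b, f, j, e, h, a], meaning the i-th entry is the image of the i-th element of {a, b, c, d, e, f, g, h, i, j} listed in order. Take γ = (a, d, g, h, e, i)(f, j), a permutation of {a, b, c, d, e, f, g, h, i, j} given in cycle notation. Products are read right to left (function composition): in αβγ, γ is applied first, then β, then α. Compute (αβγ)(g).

Apply the permutations in order: γ(g) = h, then β(h) = e, then α(e) = j. So (αβγ)(g) = j.

j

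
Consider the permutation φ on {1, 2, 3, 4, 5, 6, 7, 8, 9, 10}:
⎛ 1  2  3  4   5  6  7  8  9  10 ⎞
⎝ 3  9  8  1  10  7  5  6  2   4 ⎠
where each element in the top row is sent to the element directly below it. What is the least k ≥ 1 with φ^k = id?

8

The disjoint-cycle form of φ has cycle lengths 8, 2.
The order is lcm(8, 2) = 8.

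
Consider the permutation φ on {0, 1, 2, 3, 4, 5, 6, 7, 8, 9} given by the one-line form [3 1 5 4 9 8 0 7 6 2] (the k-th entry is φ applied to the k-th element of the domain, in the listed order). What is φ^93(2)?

Tracing 2 → 5 → … returns to 2 after 8 steps, so 2 lies in an 8-cycle (0, 3, 4, 9, 2, 5, 8, 6).
Since the cycle has length 8, φ^93 acts on it the same as φ^5 (93 mod 8 = 5).
Advancing 5 steps from 2: 2 → 5 → 8 → 6 → 0 → 3.

3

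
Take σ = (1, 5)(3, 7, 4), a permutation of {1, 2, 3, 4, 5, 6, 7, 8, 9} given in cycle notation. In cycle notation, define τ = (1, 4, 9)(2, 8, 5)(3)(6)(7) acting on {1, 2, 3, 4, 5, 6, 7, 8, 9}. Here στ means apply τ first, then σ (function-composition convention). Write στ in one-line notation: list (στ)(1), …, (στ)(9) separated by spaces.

3 8 7 9 2 6 4 1 5

(στ)(x) = σ(τ(x)). Computing each image: σ(τ(1)) = σ(4) = 3, σ(τ(2)) = σ(8) = 8, σ(τ(3)) = σ(3) = 7, σ(τ(4)) = σ(9) = 9, σ(τ(5)) = σ(2) = 2, σ(τ(6)) = σ(6) = 6, σ(τ(7)) = σ(7) = 4, σ(τ(8)) = σ(5) = 1, σ(τ(9)) = σ(1) = 5.
Hence στ = [3 8 7 9 2 6 4 1 5].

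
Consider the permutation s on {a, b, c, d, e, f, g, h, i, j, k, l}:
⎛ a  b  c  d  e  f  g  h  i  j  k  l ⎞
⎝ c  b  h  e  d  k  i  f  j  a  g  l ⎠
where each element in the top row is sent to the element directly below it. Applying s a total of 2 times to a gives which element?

Tracing a → c → … returns to a after 8 steps, so a lies in an 8-cycle (a c h f k g i j).
Advancing 2 steps from a: a → c → h.

h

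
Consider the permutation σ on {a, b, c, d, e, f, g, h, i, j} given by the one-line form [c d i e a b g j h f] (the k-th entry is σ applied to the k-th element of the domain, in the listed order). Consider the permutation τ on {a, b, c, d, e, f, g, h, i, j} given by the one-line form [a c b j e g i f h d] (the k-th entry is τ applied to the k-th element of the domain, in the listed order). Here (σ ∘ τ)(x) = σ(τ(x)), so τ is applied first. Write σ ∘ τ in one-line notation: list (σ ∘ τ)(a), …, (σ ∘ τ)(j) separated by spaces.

c i d f a g h b j e

(σ ∘ τ)(x) = σ(τ(x)). Computing each image: σ(τ(a)) = σ(a) = c, σ(τ(b)) = σ(c) = i, σ(τ(c)) = σ(b) = d, σ(τ(d)) = σ(j) = f, σ(τ(e)) = σ(e) = a, σ(τ(f)) = σ(g) = g, σ(τ(g)) = σ(i) = h, σ(τ(h)) = σ(f) = b, σ(τ(i)) = σ(h) = j, σ(τ(j)) = σ(d) = e.
Hence σ ∘ τ = [c i d f a g h b j e].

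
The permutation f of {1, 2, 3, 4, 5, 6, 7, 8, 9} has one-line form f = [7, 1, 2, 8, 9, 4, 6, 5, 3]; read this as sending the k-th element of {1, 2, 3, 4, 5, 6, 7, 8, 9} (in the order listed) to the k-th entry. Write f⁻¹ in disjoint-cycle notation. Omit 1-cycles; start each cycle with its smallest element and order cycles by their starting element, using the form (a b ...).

The cycle decomposition of f is (1 7 6 4 8 5 9 3 2).
Reversing each cycle (and rotating so the smallest element leads) gives f⁻¹ = (1 2 3 9 5 8 4 6 7).

(1 2 3 9 5 8 4 6 7)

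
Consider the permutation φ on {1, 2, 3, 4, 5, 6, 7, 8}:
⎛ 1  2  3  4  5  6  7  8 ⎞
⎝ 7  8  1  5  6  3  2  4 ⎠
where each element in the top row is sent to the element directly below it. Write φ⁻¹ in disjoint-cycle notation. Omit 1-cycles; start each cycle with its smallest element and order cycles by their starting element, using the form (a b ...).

First write φ in disjoint cycles: (1 7 2 8 4 5 6 3).
Reversing each cycle (and rotating so the smallest element leads) gives φ⁻¹ = (1 3 6 5 4 8 2 7).

(1 3 6 5 4 8 2 7)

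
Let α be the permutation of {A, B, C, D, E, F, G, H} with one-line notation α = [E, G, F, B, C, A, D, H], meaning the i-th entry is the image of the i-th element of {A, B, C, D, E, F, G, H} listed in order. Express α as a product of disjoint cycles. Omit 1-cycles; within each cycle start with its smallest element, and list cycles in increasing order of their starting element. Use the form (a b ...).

(A E C F)(B G D)

Iterating α from A gives A → E → C → F → A; that is the 4-cycle (A E C F).
Continuing from each remaining unvisited element yields (A E C F)(B G D).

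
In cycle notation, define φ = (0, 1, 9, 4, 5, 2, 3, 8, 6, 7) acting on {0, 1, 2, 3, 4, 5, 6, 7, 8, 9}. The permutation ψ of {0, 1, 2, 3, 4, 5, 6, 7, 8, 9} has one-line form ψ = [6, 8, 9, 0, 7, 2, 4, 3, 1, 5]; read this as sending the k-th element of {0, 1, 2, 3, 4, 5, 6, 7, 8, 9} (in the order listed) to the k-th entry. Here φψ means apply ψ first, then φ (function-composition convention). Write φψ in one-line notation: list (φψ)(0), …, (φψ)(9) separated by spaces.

(φψ)(x) = φ(ψ(x)). Computing each image: φ(ψ(0)) = φ(6) = 7, φ(ψ(1)) = φ(8) = 6, φ(ψ(2)) = φ(9) = 4, φ(ψ(3)) = φ(0) = 1, φ(ψ(4)) = φ(7) = 0, φ(ψ(5)) = φ(2) = 3, φ(ψ(6)) = φ(4) = 5, φ(ψ(7)) = φ(3) = 8, φ(ψ(8)) = φ(1) = 9, φ(ψ(9)) = φ(5) = 2.
Hence φψ = [7 6 4 1 0 3 5 8 9 2].

7 6 4 1 0 3 5 8 9 2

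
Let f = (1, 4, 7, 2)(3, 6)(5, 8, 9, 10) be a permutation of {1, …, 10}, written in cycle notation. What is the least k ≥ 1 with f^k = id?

4

The disjoint cycles have lengths 4, 4, 2.
Since disjoint cycles commute, ord(f) = lcm(4, 4, 2) = 4.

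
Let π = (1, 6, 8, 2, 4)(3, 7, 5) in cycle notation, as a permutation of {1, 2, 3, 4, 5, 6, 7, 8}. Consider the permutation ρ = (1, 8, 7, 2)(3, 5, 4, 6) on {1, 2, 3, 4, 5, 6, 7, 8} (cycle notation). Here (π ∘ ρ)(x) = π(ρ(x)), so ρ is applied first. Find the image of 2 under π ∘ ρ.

6

First apply ρ: ρ(2) = 1, then π(1) = 6. Thus (π ∘ ρ)(2) = 6.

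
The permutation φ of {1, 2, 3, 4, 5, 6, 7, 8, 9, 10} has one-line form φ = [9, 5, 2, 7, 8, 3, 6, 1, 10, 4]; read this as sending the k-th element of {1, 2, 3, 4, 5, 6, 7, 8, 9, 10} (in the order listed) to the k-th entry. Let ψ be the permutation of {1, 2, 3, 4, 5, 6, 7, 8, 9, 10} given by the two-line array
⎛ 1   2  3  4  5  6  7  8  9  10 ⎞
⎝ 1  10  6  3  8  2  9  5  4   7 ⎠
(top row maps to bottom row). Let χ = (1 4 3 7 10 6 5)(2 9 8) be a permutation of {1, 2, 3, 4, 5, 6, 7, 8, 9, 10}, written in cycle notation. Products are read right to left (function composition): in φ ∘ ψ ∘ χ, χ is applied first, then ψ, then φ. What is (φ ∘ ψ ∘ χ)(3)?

10

(φ ∘ ψ ∘ χ)(3) = φ(ψ(χ(3))). χ(3) = 7, then ψ(7) = 9, then φ(9) = 10, so the result is 10.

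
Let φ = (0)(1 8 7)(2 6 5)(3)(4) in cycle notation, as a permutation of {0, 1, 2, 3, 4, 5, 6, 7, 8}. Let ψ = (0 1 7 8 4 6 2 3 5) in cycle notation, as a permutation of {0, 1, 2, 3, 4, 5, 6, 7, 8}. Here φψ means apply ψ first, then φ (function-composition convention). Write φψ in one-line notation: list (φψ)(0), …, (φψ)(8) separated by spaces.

(φψ)(x) = φ(ψ(x)). Computing each image: φ(ψ(0)) = φ(1) = 8, φ(ψ(1)) = φ(7) = 1, φ(ψ(2)) = φ(3) = 3, φ(ψ(3)) = φ(5) = 2, φ(ψ(4)) = φ(6) = 5, φ(ψ(5)) = φ(0) = 0, φ(ψ(6)) = φ(2) = 6, φ(ψ(7)) = φ(8) = 7, φ(ψ(8)) = φ(4) = 4.
Hence φψ = [8 1 3 2 5 0 6 7 4].

8 1 3 2 5 0 6 7 4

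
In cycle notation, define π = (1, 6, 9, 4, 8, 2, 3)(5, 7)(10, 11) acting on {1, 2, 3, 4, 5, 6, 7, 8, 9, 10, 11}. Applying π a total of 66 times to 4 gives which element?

4 lies in the 7-cycle (1, 6, 9, 4, 8, 2, 3).
Powers repeat with period 7 on this cycle, and 66 mod 7 = 3, so π^66(4) = π^3(4).
Stepping 3 places around the cycle: 4 → 8 → 2 → 3.

3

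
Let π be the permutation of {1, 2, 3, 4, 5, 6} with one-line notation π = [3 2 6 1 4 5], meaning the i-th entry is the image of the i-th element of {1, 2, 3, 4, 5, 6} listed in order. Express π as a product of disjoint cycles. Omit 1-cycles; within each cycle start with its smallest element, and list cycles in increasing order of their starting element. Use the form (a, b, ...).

Iterating π from 1 gives 1 → 3 → 6 → 5 → 4 → 1; that is the 5-cycle (1, 3, 6, 5, 4).
Repeating from the next unused element and collecting all non-trivial cycles gives (1, 3, 6, 5, 4).

(1, 3, 6, 5, 4)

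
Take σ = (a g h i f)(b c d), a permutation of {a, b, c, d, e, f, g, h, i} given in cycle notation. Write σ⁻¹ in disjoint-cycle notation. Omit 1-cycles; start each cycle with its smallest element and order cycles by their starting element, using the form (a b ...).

(a f i h g)(b d c)

The inverse reverses each cycle.
After reversing and putting each cycle's least element first, σ⁻¹ = (a f i h g)(b d c).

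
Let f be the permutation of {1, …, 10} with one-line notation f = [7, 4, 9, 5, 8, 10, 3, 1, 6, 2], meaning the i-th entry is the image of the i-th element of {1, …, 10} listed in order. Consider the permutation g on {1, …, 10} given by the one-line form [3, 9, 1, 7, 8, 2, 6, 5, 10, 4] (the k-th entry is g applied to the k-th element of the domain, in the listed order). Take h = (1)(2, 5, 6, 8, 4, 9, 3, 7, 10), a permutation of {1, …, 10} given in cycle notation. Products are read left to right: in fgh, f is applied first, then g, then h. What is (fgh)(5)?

6

Chase 5: f(5) = 8; g(8) = 5; h(5) = 6. Hence (fgh)(5) = 6.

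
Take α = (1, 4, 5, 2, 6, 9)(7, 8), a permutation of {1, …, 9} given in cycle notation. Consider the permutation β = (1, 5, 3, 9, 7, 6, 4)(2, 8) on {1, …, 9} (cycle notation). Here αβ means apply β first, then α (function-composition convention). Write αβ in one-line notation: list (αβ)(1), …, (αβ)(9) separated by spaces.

Chase each element through β then α: 1 → 5 → 2; 2 → 8 → 7; 3 → 9 → 1; 4 → 1 → 4; 5 → 3 → 3; 6 → 4 → 5; 7 → 6 → 9; 8 → 2 → 6; 9 → 7 → 8.
So αβ in one-line form is 2 7 1 4 3 5 9 6 8.

2 7 1 4 3 5 9 6 8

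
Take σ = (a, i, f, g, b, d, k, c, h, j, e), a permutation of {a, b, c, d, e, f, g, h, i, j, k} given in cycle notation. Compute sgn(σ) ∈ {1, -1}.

1

The cycle lengths are 11.
A cycle of length ℓ contributes ℓ−1 transpositions, so σ is a product of 10 transpositions — even.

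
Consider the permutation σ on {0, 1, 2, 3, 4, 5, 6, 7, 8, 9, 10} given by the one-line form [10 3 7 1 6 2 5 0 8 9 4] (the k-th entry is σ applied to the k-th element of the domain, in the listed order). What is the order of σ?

14

Decomposing into disjoint cycles gives cycle lengths 7, 2, 1, 1.
Since disjoint cycles commute, ord(σ) = lcm(7, 2) = 14.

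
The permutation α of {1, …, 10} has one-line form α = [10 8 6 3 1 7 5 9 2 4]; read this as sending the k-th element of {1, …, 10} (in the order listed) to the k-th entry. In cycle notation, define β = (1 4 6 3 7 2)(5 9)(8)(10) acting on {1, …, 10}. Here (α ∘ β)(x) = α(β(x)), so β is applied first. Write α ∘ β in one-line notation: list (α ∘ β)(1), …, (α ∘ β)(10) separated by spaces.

Chase each element through β then α: 1 → 4 → 3; 2 → 1 → 10; 3 → 7 → 5; 4 → 6 → 7; 5 → 9 → 2; 6 → 3 → 6; 7 → 2 → 8; 8 → 8 → 9; 9 → 5 → 1; 10 → 10 → 4.
So α ∘ β in one-line form is 3 10 5 7 2 6 8 9 1 4.

3 10 5 7 2 6 8 9 1 4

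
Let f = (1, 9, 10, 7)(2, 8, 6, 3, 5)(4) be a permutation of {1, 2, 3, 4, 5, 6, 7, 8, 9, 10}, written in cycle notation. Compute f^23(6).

6 lies in the 5-cycle (2, 8, 6, 3, 5).
Since the cycle has length 5, f^23 acts on it the same as f^3 (23 mod 5 = 3).
Advancing 3 steps from 6: 6 → 3 → 5 → 2.

2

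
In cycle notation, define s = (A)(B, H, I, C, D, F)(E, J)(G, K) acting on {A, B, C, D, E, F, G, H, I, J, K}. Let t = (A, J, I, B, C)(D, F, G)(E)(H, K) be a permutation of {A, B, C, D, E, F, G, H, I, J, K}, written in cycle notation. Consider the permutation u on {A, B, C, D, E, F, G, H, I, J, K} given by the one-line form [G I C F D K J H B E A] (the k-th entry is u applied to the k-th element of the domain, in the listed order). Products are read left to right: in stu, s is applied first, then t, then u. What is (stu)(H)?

I

Chase H: s(H) = I; t(I) = B; u(B) = I. Hence (stu)(H) = I.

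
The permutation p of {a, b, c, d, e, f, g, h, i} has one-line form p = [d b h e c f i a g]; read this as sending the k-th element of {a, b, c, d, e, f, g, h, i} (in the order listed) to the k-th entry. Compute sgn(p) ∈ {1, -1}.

In disjoint-cycle form the cycle lengths are 5, 2, 1, 1.
A cycle is odd iff its length is even; p has 1 even-length cycle, so sgn(p) = (−1)^1 and p is odd.

-1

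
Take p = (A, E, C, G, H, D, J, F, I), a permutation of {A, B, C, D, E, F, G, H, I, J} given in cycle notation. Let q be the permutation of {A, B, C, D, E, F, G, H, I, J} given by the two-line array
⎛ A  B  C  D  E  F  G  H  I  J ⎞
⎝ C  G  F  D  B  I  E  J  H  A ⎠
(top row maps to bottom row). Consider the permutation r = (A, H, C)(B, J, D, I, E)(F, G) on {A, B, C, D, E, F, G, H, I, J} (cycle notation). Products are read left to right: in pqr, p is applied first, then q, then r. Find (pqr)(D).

Apply the permutations in order: p(D) = J, then q(J) = A, then r(A) = H. So (pqr)(D) = H.

H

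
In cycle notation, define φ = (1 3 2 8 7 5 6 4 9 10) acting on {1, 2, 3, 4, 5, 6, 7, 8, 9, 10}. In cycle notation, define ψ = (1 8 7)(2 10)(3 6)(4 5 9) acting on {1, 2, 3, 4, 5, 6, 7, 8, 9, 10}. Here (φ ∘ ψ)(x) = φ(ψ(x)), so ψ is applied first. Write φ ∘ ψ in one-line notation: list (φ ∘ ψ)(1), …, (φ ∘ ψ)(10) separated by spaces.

For each element, apply ψ then φ: 1 → 8 → 7; 2 → 10 → 1; 3 → 6 → 4; 4 → 5 → 6; 5 → 9 → 10; 6 → 3 → 2; 7 → 1 → 3; 8 → 7 → 5; 9 → 4 → 9; 10 → 2 → 8.
Collecting the images, φ ∘ ψ = [7 1 4 6 10 2 3 5 9 8].

7 1 4 6 10 2 3 5 9 8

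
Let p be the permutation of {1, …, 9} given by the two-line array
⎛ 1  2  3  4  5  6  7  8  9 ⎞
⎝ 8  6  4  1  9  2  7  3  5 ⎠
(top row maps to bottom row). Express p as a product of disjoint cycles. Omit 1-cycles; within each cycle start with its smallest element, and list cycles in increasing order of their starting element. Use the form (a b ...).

(1 8 3 4)(2 6)(5 9)

From 1: 1 → 8 → 3 → 4 → 1, closing the cycle (1 8 3 4).
Continuing from each remaining unvisited element yields (1 8 3 4)(2 6)(5 9).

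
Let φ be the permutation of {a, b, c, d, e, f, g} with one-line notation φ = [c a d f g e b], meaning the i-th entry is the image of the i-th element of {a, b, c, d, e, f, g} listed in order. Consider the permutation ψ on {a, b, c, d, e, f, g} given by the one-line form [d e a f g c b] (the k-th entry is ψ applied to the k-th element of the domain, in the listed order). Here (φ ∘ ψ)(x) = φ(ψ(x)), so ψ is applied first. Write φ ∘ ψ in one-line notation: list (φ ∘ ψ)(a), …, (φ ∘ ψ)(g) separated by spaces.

(φ ∘ ψ)(x) = φ(ψ(x)). Computing each image: φ(ψ(a)) = φ(d) = f, φ(ψ(b)) = φ(e) = g, φ(ψ(c)) = φ(a) = c, φ(ψ(d)) = φ(f) = e, φ(ψ(e)) = φ(g) = b, φ(ψ(f)) = φ(c) = d, φ(ψ(g)) = φ(b) = a.
Hence φ ∘ ψ = [f g c e b d a].

f g c e b d a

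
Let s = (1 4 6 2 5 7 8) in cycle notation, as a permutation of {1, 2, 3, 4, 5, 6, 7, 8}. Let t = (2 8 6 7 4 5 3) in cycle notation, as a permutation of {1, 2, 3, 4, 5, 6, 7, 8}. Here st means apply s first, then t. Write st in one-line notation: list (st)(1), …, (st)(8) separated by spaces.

5 3 2 7 4 8 6 1

Chase each element through s then t: 1 → 4 → 5; 2 → 5 → 3; 3 → 3 → 2; 4 → 6 → 7; 5 → 7 → 4; 6 → 2 → 8; 7 → 8 → 6; 8 → 1 → 1.
Collecting the images, st = [5 3 2 7 4 8 6 1].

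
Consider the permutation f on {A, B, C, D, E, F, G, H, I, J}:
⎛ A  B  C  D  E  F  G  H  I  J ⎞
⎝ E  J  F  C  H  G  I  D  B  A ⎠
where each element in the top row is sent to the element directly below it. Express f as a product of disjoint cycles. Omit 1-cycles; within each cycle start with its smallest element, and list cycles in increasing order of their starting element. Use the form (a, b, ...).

Iterating f from A gives A → E → H → D → C → F → G → I → B → J → A; that is the 10-cycle (A, E, H, D, C, F, G, I, B, J).
Continuing from each remaining unvisited element yields (A, E, H, D, C, F, G, I, B, J).

(A, E, H, D, C, F, G, I, B, J)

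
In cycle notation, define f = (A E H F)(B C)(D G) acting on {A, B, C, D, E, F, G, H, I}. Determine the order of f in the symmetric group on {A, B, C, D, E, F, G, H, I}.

4

The disjoint cycles have lengths 4, 2, 2, 1.
The order of f is the least common multiple of its cycle lengths: lcm(4, 2, 2) = 4.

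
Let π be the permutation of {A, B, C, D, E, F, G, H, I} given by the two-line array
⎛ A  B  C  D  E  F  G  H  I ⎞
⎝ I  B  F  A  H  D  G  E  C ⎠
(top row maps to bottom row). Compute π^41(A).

I

Tracing A → I → … returns to A after 5 steps, so A lies in a 5-cycle (A, I, C, F, D).
Since the cycle has length 5, π^41 acts on it the same as π^1 (41 mod 5 = 1).
Advancing 1 step from A: A → I.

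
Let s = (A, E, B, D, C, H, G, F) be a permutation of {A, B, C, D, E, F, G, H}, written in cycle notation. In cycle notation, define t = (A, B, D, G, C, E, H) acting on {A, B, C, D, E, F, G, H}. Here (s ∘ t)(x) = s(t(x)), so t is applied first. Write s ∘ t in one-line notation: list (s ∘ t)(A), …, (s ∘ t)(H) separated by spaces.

Chase each element through t then s: A → B → D; B → D → C; C → E → B; D → G → F; E → H → G; F → F → A; G → C → H; H → A → E.
So s ∘ t in one-line form is D C B F G A H E.

D C B F G A H E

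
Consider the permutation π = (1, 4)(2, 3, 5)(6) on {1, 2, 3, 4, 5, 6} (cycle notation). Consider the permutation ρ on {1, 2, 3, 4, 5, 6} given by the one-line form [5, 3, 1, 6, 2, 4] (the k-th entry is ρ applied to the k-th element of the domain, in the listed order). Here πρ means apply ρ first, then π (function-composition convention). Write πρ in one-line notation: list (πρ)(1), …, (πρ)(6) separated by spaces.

2 5 4 6 3 1

For each element, apply ρ then π: 1 → 5 → 2; 2 → 3 → 5; 3 → 1 → 4; 4 → 6 → 6; 5 → 2 → 3; 6 → 4 → 1.
Collecting the images, πρ = [2 5 4 6 3 1].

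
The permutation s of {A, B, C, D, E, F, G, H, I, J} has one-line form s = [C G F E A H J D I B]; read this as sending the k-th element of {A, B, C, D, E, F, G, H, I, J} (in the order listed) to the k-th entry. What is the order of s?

Decomposing into disjoint cycles gives cycle lengths 6, 3, 1.
The order is lcm(6, 3) = 6.

6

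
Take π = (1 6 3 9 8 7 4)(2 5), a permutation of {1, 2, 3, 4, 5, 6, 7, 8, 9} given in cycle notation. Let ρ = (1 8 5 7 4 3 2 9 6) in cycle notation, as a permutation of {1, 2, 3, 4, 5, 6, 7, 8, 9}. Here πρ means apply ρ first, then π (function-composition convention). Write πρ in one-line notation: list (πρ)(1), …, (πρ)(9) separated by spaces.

Chase each element through ρ then π: 1 → 8 → 7; 2 → 9 → 8; 3 → 2 → 5; 4 → 3 → 9; 5 → 7 → 4; 6 → 1 → 6; 7 → 4 → 1; 8 → 5 → 2; 9 → 6 → 3.
Collecting the images, πρ = [7 8 5 9 4 6 1 2 3].

7 8 5 9 4 6 1 2 3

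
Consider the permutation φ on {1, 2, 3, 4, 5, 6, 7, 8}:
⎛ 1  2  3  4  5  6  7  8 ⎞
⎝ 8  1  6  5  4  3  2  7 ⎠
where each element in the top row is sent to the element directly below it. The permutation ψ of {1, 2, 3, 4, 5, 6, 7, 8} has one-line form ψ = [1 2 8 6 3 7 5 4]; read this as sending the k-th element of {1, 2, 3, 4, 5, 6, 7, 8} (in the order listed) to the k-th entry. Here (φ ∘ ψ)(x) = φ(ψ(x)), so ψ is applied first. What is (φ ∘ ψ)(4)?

3

(φ ∘ ψ)(4) = φ(ψ(4)). ψ(4) = 6, then φ(6) = 3. So (φ ∘ ψ)(4) = 3.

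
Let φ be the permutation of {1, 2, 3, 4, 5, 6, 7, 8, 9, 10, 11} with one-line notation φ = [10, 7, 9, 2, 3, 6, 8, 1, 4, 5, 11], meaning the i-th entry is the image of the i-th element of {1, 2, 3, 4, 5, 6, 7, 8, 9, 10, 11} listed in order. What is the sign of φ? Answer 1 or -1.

1

In disjoint-cycle form the cycle lengths are 9, 1, 1.
A cycle is odd iff its length is even; φ has 0 even-length cycles, so sgn(φ) = (−1)^0 and φ is even.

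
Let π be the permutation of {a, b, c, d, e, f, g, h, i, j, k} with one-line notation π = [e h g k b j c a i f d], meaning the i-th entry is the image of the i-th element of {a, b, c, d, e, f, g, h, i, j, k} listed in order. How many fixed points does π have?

The fixed points (elements with π(x) = x) are {i}, so there is 1.

1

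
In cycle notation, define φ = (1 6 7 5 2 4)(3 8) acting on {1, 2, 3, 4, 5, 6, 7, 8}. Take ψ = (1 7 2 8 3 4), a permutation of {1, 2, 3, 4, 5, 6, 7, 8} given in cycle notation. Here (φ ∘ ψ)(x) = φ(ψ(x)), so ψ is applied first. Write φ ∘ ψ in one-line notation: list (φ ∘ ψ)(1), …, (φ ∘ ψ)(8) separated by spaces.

5 3 1 6 2 7 4 8

(φ ∘ ψ)(x) = φ(ψ(x)). Computing each image: φ(ψ(1)) = φ(7) = 5, φ(ψ(2)) = φ(8) = 3, φ(ψ(3)) = φ(4) = 1, φ(ψ(4)) = φ(1) = 6, φ(ψ(5)) = φ(5) = 2, φ(ψ(6)) = φ(6) = 7, φ(ψ(7)) = φ(2) = 4, φ(ψ(8)) = φ(3) = 8.
Hence φ ∘ ψ = [5 3 1 6 2 7 4 8].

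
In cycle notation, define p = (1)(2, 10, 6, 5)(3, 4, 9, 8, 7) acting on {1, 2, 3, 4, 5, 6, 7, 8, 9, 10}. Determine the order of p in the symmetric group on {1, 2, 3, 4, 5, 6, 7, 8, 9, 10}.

The cycle type of p is (5, 4, 1).
The order is lcm(5, 4) = 20.

20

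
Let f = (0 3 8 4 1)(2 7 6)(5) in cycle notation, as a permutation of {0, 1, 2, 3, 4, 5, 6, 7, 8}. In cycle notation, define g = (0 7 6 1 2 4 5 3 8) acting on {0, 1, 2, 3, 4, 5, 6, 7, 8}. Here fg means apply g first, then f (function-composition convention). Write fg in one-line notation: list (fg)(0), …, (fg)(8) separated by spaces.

6 7 1 4 5 8 0 2 3

(fg)(x) = f(g(x)). Computing each image: f(g(0)) = f(7) = 6, f(g(1)) = f(2) = 7, f(g(2)) = f(4) = 1, f(g(3)) = f(8) = 4, f(g(4)) = f(5) = 5, f(g(5)) = f(3) = 8, f(g(6)) = f(1) = 0, f(g(7)) = f(6) = 2, f(g(8)) = f(0) = 3.
Hence fg = [6 7 1 4 5 8 0 2 3].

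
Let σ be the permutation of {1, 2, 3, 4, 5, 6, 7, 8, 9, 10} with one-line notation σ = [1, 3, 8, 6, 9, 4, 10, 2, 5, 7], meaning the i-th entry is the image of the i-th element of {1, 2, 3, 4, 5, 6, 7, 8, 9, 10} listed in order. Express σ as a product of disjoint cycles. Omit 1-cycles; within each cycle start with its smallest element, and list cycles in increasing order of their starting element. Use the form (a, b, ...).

From 2: 2 → 3 → 8 → 2, closing the cycle (2, 3, 8).
Repeating from the next unused element and collecting all non-trivial cycles gives (2, 3, 8)(4, 6)(5, 9)(7, 10).

(2, 3, 8)(4, 6)(5, 9)(7, 10)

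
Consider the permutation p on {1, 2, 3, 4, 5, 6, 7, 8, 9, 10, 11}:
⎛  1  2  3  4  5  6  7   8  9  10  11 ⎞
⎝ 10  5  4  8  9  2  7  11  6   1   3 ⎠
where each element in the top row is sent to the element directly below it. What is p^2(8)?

3

Tracing 8 → 11 → … returns to 8 after 4 steps, so 8 lies in a 4-cycle (3, 4, 8, 11).
Advancing 2 steps from 8: 8 → 11 → 3.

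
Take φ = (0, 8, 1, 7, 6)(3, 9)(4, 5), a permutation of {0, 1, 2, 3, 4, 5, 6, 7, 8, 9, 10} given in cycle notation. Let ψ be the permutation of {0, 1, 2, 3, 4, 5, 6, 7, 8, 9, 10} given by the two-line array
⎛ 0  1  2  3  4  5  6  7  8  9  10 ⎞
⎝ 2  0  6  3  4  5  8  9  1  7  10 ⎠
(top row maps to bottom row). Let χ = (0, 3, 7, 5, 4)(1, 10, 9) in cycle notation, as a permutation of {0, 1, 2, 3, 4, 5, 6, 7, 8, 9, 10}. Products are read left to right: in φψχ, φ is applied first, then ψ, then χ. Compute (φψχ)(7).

8

(φψχ)(7) = χ(ψ(φ(7))). φ(7) = 6, then ψ(6) = 8, then χ(8) = 8, so the result is 8.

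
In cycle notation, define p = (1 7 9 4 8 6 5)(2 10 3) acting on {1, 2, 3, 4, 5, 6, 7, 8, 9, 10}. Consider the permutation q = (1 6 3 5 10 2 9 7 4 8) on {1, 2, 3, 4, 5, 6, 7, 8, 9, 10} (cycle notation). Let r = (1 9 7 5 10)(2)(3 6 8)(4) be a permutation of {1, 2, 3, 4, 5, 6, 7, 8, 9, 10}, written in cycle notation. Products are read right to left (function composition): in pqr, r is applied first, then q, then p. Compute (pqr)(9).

Apply the permutations in order: r(9) = 7, then q(7) = 4, then p(4) = 8. So (pqr)(9) = 8.

8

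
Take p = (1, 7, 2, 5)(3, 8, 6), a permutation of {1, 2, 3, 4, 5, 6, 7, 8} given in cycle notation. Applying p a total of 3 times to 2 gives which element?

2 lies in the 4-cycle (1, 7, 2, 5).
Stepping 3 places around the cycle: 2 → 5 → 1 → 7.

7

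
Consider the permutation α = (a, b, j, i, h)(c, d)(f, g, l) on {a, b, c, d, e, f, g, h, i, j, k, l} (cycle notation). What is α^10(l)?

f

l lies in the 3-cycle (f, g, l).
Powers repeat with period 3 on this cycle, and 10 mod 3 = 1, so α^10(l) = α^1(l).
Advancing 1 step from l: l → f.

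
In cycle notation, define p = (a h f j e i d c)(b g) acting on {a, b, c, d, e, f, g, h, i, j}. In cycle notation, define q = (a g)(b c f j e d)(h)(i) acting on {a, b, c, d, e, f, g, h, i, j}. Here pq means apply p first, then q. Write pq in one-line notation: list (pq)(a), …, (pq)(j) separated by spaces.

h a g f i e c j b d

(pq)(x) = q(p(x)). Computing each image: q(p(a)) = q(h) = h, q(p(b)) = q(g) = a, q(p(c)) = q(a) = g, q(p(d)) = q(c) = f, q(p(e)) = q(i) = i, q(p(f)) = q(j) = e, q(p(g)) = q(b) = c, q(p(h)) = q(f) = j, q(p(i)) = q(d) = b, q(p(j)) = q(e) = d.
Hence pq = [h a g f i e c j b d].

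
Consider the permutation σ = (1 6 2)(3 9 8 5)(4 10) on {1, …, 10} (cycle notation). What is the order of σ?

The disjoint cycles have lengths 4, 3, 2, 1.
The order of σ is the least common multiple of its cycle lengths: lcm(4, 3, 2) = 12.

12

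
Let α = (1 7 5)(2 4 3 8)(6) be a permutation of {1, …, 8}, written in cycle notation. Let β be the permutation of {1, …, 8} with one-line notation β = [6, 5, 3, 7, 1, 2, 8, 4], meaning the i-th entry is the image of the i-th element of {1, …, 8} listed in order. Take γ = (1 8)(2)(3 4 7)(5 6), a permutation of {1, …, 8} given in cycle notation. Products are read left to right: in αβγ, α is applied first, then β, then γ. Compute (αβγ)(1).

(αβγ)(1) = γ(β(α(1))). α(1) = 7, then β(7) = 8, then γ(8) = 1, so the result is 1.

1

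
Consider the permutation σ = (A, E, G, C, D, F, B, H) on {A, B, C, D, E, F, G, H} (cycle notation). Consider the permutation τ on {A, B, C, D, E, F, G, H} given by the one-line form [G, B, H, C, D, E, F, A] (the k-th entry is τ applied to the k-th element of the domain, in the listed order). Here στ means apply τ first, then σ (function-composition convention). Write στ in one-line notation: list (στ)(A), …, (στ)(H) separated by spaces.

C H A D F G B E

Chase each element through τ then σ: A → G → C; B → B → H; C → H → A; D → C → D; E → D → F; F → E → G; G → F → B; H → A → E.
So στ in one-line form is C H A D F G B E.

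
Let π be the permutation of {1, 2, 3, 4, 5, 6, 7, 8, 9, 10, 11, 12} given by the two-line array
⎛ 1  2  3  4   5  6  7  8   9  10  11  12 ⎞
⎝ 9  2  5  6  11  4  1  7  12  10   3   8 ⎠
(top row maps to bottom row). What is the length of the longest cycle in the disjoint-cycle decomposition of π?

5

Decomposing into disjoint cycles gives (1, 9, 12, 8, 7)(3, 5, 11)(4, 6); the longest has length 5.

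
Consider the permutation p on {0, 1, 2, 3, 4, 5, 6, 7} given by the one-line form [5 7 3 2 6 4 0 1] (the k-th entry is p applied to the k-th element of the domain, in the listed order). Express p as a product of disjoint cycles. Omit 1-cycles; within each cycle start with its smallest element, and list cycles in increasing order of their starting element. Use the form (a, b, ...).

(0, 5, 4, 6)(1, 7)(2, 3)

From 0: 0 → 5 → 4 → 6 → 0, closing the cycle (0, 5, 4, 6).
Continuing from each remaining unvisited element yields (0, 5, 4, 6)(1, 7)(2, 3).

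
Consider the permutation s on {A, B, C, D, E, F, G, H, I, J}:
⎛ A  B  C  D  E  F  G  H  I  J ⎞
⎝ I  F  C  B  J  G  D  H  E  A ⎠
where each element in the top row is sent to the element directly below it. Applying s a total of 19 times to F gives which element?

Tracing F → G → … returns to F after 4 steps, so F lies in a 4-cycle (B F G D).
Since the cycle has length 4, s^19 acts on it the same as s^3 (19 mod 4 = 3).
Stepping 3 places around the cycle: F → G → D → B.

B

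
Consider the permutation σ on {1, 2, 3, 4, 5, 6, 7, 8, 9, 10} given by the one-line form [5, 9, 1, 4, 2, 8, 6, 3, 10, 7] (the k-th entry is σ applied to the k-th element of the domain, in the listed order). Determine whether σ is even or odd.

In disjoint-cycle form the cycle lengths are 9, 1.
A cycle of length ℓ contributes ℓ−1 transpositions, so σ is a product of 8 transpositions — even.

even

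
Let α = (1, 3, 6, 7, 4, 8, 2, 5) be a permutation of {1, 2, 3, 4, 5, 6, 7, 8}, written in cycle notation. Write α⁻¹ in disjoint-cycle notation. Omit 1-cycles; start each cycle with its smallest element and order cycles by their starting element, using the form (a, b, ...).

Inverting a permutation written in cycle notation just reverses the order within every cycle.
Reversing each cycle of α and rotating so the smallest element leads gives (1, 5, 2, 8, 4, 7, 6, 3).

(1, 5, 2, 8, 4, 7, 6, 3)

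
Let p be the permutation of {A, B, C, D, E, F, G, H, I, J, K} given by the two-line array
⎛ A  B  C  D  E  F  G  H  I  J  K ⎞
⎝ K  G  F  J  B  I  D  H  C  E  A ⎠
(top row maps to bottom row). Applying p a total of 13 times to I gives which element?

Tracing I → C → … returns to I after 3 steps, so I lies in a 3-cycle (C, F, I).
On a 3-cycle, p^3 is the identity, so p^13 = p^1 there (13 ≡ 1 mod 3).
Advancing 1 step from I: I → C.

C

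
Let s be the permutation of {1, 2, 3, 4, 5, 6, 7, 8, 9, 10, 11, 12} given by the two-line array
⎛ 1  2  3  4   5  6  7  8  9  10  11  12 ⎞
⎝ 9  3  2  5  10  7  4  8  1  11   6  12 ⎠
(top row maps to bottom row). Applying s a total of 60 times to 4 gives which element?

Tracing 4 → 5 → … returns to 4 after 6 steps, so 4 lies in a 6-cycle (4, 5, 10, 11, 6, 7).
On a 6-cycle, s^6 is the identity, so s^60 = s^0 there (60 ≡ 0 mod 6).
So s^60(4) = 4.

4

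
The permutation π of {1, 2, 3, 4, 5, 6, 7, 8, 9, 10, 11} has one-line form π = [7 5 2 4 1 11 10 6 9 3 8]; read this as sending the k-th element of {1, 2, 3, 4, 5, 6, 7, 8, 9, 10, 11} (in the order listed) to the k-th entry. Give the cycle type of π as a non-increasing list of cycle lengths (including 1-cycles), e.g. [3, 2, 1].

[6, 3, 1, 1]

The disjoint cycles are (1, 7, 10, 3, 2, 5)(4)(6, 11, 8)(9), with lengths 6, 3, 1, 1 in non-increasing order.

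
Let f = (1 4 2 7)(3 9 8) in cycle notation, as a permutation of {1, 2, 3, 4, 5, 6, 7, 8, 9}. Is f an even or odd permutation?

odd

The cycle lengths are 4, 3, 1, 1.
A cycle of length ℓ contributes ℓ−1 transpositions, so f is a product of 3 + 2 = 5 transpositions — odd.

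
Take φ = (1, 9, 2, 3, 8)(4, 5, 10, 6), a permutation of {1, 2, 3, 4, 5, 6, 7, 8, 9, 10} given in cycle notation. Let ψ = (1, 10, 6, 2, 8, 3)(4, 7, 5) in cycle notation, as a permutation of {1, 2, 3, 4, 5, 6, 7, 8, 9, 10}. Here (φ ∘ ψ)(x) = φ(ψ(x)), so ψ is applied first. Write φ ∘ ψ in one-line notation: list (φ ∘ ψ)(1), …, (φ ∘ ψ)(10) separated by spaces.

6 1 9 7 5 3 10 8 2 4

(φ ∘ ψ)(x) = φ(ψ(x)). Computing each image: φ(ψ(1)) = φ(10) = 6, φ(ψ(2)) = φ(8) = 1, φ(ψ(3)) = φ(1) = 9, φ(ψ(4)) = φ(7) = 7, φ(ψ(5)) = φ(4) = 5, φ(ψ(6)) = φ(2) = 3, φ(ψ(7)) = φ(5) = 10, φ(ψ(8)) = φ(3) = 8, φ(ψ(9)) = φ(9) = 2, φ(ψ(10)) = φ(6) = 4.
Hence φ ∘ ψ = [6 1 9 7 5 3 10 8 2 4].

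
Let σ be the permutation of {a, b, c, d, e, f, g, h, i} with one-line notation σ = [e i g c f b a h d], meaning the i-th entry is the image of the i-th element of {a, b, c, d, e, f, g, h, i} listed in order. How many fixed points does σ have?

1

The fixed points (elements with σ(x) = x) are {h}, so there is 1.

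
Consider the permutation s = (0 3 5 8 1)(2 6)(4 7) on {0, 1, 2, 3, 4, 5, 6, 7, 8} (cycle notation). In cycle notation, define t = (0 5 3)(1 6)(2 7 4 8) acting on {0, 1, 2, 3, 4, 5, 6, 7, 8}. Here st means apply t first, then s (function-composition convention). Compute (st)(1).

t(1) = 6, then s(6) = 2; composing gives (st)(1) = 2.

2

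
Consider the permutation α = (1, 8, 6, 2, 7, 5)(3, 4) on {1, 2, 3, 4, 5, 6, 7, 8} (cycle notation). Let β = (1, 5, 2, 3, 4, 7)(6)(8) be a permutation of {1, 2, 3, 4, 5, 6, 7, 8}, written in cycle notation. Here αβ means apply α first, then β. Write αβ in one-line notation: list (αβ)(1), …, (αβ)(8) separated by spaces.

(αβ)(x) = β(α(x)). Computing each image: β(α(1)) = β(8) = 8, β(α(2)) = β(7) = 1, β(α(3)) = β(4) = 7, β(α(4)) = β(3) = 4, β(α(5)) = β(1) = 5, β(α(6)) = β(2) = 3, β(α(7)) = β(5) = 2, β(α(8)) = β(6) = 6.
Hence αβ = [8 1 7 4 5 3 2 6].

8 1 7 4 5 3 2 6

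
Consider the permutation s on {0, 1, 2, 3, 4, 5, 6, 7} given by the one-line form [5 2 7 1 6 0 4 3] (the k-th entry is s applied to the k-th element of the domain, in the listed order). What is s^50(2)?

3

Tracing 2 → 7 → … returns to 2 after 4 steps, so 2 lies in a 4-cycle (1, 2, 7, 3).
Powers repeat with period 4 on this cycle, and 50 mod 4 = 2, so s^50(2) = s^2(2).
Advancing 2 steps from 2: 2 → 7 → 3.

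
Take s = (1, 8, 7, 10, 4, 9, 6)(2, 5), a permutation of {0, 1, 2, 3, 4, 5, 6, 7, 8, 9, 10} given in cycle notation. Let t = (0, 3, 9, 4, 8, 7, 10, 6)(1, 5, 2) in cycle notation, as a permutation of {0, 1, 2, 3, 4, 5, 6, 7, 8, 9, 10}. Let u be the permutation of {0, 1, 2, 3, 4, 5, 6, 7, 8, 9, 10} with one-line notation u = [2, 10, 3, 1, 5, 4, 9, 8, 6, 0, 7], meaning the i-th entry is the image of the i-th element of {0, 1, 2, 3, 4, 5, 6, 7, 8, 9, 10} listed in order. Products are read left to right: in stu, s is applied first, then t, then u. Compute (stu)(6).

4

Apply the permutations in order: s(6) = 1, then t(1) = 5, then u(5) = 4. So (stu)(6) = 4.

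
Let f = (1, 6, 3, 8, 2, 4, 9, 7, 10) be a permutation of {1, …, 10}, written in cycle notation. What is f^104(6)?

9

6 lies in the 9-cycle (1, 6, 3, 8, 2, 4, 9, 7, 10).
Powers repeat with period 9 on this cycle, and 104 mod 9 = 5, so f^104(6) = f^5(6).
Advancing 5 steps from 6: 6 → 3 → 8 → 2 → 4 → 9.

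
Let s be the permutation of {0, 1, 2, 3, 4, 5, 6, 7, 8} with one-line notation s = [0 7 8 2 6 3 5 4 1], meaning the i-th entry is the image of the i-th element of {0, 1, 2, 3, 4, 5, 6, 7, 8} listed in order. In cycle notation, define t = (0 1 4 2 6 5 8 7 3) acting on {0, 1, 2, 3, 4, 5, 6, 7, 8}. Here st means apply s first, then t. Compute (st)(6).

8

(st)(6) = t(s(6)). s(6) = 5, then t(5) = 8. So (st)(6) = 8.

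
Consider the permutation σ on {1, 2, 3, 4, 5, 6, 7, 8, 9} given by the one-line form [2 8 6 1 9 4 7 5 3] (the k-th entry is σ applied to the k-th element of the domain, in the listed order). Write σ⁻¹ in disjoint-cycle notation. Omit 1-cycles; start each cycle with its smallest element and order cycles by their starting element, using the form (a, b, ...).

(1, 4, 6, 3, 9, 5, 8, 2)

The cycle decomposition of σ is (1, 2, 8, 5, 9, 3, 6, 4).
Reversing each cycle (and rotating so the smallest element leads) gives σ⁻¹ = (1, 4, 6, 3, 9, 5, 8, 2).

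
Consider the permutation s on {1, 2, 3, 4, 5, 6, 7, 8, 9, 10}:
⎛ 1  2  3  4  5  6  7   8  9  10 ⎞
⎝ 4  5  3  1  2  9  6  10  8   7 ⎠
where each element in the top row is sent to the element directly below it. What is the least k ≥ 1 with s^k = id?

Writing s as disjoint cycles, the cycle lengths are 5, 2, 2, 1.
The order of s is the least common multiple of its cycle lengths: lcm(5, 2, 2) = 10.

10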